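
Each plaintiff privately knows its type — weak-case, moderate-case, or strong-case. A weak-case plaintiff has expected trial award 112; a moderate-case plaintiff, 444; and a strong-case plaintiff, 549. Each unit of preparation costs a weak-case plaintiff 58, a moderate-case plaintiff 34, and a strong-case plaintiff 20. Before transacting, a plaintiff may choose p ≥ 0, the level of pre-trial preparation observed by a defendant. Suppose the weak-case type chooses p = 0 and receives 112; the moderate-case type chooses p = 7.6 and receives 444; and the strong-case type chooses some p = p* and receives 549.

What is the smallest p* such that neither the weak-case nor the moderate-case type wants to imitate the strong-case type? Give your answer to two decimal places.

Moderate-case type (on-path payoff 444 − 34×7.6 = 185.6) won't mimic when 185.6 ≥ 549 − 34·p*, i.e. p* ≥ 10.69.
Weak-case type (on-path payoff 112) won't mimic when 112 ≥ 549 − 58·p*, i.e. p* ≥ 7.53.
Both must hold, so p* = max(7.53, 10.69) = 10.69. The moderate-case type's constraint binds.

10.69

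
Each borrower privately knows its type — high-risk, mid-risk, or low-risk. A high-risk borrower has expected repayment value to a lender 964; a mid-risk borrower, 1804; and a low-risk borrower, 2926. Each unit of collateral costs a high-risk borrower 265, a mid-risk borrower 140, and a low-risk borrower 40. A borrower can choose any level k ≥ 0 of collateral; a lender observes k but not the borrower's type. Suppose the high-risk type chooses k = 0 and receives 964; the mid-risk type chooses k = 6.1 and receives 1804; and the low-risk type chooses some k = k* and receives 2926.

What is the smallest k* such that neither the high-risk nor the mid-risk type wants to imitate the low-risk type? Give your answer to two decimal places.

14.11

Mid-risk type (on-path payoff 1804 − 140×6.1 = 950) won't mimic when 950 ≥ 2926 − 140·k*, i.e. k* ≥ 14.11.
High-risk type (on-path payoff 964) won't mimic when 964 ≥ 2926 − 265·k*, i.e. k* ≥ 7.40.
Both must hold, so k* = max(7.40, 14.11) = 14.11. The mid-risk type's constraint binds.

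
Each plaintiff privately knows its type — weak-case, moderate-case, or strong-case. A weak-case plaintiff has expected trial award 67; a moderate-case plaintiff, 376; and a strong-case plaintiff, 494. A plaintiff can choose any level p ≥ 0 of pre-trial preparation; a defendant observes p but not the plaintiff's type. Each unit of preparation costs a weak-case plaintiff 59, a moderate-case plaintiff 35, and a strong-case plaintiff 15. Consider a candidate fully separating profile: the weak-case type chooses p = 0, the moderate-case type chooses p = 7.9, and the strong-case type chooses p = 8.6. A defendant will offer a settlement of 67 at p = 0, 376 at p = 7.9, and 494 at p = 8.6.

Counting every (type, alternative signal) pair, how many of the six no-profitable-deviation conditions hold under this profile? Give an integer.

Weak-case (own payoff 67): to p=7.9 gives 376 − 59×7.9 = -90.1 → no gain ✓; to p=8.6 gives 494 − 59×8.6 = -13.4 → no gain ✓.
Strong-case (own payoff 494 − 15×8.6 = 365): to p=0 gives 67 → no gain ✓; to p=7.9 gives 376 − 15×7.9 = 257.5 → no gain ✓.
Moderate-case (own payoff 376 − 35×7.9 = 99.5): to p=0 gives 67 → no gain ✓; to p=8.6 gives 494 − 35×8.6 = 193 → profitable ✗.
5 of the 6 constraints hold; not an equilibrium.

5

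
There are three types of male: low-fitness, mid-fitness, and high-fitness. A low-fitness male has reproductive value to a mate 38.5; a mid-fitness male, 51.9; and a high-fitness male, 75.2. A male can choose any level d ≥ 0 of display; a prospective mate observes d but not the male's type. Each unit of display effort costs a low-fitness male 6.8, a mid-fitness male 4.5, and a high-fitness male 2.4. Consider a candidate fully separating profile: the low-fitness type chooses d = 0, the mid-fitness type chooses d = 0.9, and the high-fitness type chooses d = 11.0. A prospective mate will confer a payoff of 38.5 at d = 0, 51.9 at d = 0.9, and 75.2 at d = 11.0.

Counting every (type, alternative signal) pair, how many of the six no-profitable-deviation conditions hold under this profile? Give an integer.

Low-fitness (own payoff 38.5): to d=0.9 gives 51.9 − 6.8×0.9 = 45.78 → profitable ✗; to d=11.0 gives 75.2 − 6.8×11.0 = 0.4 → no gain ✓.
Mid-fitness (own payoff 51.9 − 4.5×0.9 = 47.85): to d=0 gives 38.5 → no gain ✓; to d=11.0 gives 75.2 − 4.5×11.0 = 25.7 → no gain ✓.
High-fitness (own payoff 75.2 − 2.4×11.0 = 48.8): to d=0 gives 38.5 → no gain ✓; to d=0.9 gives 51.9 − 2.4×0.9 = 49.74 → profitable ✗.
4 of the 6 constraints hold; not an equilibrium.

4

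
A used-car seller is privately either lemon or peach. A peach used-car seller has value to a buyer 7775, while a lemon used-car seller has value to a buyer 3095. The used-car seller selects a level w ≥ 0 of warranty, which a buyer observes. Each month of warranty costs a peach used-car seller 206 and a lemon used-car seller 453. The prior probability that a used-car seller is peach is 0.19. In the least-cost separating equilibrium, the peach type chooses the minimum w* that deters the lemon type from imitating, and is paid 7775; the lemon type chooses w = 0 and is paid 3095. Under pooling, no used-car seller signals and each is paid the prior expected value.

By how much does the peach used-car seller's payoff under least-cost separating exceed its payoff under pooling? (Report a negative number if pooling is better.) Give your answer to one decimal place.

1662.6

Least-cost separating signal: w* solves 3095 = 7775 − 453·w*, so w* = (7775 − 3095)/453 ≈ 10.3311.
Peach type's separating payoff: 7775 − 206 × w* = 7775 − 206 × (7775 − 3095)/453 = 7775 − 964080/453 ≈ 5646.788.
Pooling payoff: 0.19 × 7775 + 0.81 × 3095 = 3984.2.
Difference: 5646.788 − 3984.2 = 1662.588, i.e. 1662.6 to one decimal place.
The peach type prefers to separate.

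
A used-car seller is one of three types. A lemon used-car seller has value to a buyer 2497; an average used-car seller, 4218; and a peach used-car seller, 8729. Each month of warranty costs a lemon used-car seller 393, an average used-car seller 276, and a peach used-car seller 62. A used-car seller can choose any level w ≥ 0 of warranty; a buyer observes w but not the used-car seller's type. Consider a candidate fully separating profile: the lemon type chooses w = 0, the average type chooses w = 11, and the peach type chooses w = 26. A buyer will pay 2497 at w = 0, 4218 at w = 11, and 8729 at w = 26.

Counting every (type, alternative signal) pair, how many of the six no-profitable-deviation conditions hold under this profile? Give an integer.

Average (own payoff 4218 − 276×11 = 1182): to w=0 gives 2497 → profitable ✗; to w=26 gives 8729 − 276×26 = 1553 → profitable ✗.
Lemon (own payoff 2497): to w=11 gives 4218 − 393×11 = -105 → no gain ✓; to w=26 gives 8729 − 393×26 = -1489 → no gain ✓.
Peach (own payoff 8729 − 62×26 = 7117): to w=0 gives 2497 → no gain ✓; to w=11 gives 4218 − 62×11 = 3536 → no gain ✓.
4 of the 6 constraints hold; not an equilibrium.

4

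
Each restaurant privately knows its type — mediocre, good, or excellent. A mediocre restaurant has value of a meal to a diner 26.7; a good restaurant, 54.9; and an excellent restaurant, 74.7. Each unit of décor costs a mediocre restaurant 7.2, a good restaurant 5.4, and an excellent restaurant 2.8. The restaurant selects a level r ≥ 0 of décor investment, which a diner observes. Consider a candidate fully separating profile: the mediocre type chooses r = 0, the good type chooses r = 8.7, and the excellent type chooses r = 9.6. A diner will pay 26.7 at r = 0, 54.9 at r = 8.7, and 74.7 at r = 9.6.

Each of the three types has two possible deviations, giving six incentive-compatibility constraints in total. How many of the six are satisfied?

Good (own payoff 54.9 − 5.4×8.7 = 7.92): to r=0 gives 26.7 → profitable ✗; to r=9.6 gives 74.7 − 5.4×9.6 = 22.86 → profitable ✗.
Excellent (own payoff 74.7 − 2.8×9.6 = 47.82): to r=0 gives 26.7 → no gain ✓; to r=8.7 gives 54.9 − 2.8×8.7 = 30.54 → no gain ✓.
Mediocre (own payoff 26.7): to r=8.7 gives 54.9 − 7.2×8.7 = -7.74 → no gain ✓; to r=9.6 gives 74.7 − 7.2×9.6 = 5.58 → no gain ✓.
4 of the 6 constraints hold; not an equilibrium.

4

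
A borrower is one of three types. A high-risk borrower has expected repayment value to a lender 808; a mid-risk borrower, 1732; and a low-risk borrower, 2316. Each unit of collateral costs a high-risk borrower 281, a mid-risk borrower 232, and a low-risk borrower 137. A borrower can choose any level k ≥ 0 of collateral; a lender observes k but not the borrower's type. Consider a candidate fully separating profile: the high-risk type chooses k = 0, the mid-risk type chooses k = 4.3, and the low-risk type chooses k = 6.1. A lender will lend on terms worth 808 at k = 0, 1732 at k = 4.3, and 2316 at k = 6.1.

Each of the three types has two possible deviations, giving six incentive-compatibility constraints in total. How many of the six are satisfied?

Mid-risk (own payoff 1732 − 232×4.3 = 734.4): to k=0 gives 808 → profitable ✗; to k=6.1 gives 2316 − 232×6.1 = 900.8 → profitable ✗.
Low-risk (own payoff 2316 − 137×6.1 = 1480.3): to k=0 gives 808 → no gain ✓; to k=4.3 gives 1732 − 137×4.3 = 1142.9 → no gain ✓.
High-risk (own payoff 808): to k=4.3 gives 1732 − 281×4.3 = 523.7 → no gain ✓; to k=6.1 gives 2316 − 281×6.1 = 601.9 → no gain ✓.
4 of the 6 constraints hold; not an equilibrium.

4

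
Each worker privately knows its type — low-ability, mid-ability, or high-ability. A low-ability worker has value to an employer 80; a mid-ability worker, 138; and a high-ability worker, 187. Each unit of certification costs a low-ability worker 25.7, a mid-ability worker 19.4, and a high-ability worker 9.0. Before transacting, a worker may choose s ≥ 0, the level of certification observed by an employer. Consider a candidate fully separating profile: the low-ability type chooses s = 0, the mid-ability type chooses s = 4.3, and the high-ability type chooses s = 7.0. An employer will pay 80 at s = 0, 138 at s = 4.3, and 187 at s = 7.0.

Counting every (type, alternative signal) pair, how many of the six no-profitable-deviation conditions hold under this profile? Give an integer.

5

Mid-ability (own payoff 138 − 19.4×4.3 = 54.58): to s=0 gives 80 → profitable ✗; to s=7.0 gives 187 − 19.4×7.0 = 51.2 → no gain ✓.
High-ability (own payoff 187 − 9.0×7.0 = 124): to s=0 gives 80 → no gain ✓; to s=4.3 gives 138 − 9.0×4.3 = 99.3 → no gain ✓.
Low-ability (own payoff 80): to s=4.3 gives 138 − 25.7×4.3 = 27.49 → no gain ✓; to s=7.0 gives 187 − 25.7×7.0 = 7.1 → no gain ✓.
5 of the 6 constraints hold; not an equilibrium.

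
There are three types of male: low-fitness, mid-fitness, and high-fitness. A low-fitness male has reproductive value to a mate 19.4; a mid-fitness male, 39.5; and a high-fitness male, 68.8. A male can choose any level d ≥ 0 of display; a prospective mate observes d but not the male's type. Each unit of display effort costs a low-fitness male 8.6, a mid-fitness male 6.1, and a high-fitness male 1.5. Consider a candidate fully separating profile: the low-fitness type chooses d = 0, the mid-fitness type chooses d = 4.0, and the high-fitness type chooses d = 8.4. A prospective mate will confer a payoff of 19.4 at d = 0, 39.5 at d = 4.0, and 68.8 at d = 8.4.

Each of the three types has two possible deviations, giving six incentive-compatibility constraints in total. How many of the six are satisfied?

Mid-fitness (own payoff 39.5 − 6.1×4.0 = 15.1): to d=0 gives 19.4 → profitable ✗; to d=8.4 gives 68.8 − 6.1×8.4 = 17.56 → profitable ✗.
Low-fitness (own payoff 19.4): to d=4.0 gives 39.5 − 8.6×4.0 = 5.1 → no gain ✓; to d=8.4 gives 68.8 − 8.6×8.4 = -3.44 → no gain ✓.
High-fitness (own payoff 68.8 − 1.5×8.4 = 56.2): to d=0 gives 19.4 → no gain ✓; to d=4.0 gives 39.5 − 1.5×4.0 = 33.5 → no gain ✓.
4 of the 6 constraints hold; not an equilibrium.

4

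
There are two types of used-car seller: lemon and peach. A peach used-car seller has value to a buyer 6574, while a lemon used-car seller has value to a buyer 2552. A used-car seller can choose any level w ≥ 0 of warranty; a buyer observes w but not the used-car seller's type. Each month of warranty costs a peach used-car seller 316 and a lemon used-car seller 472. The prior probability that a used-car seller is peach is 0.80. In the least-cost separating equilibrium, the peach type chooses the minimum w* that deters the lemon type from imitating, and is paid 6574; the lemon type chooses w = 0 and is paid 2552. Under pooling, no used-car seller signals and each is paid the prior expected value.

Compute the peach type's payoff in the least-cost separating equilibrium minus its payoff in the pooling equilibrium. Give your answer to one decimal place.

Least-cost separating signal: w* solves 2552 = 6574 − 472·w*, so w* = (6574 − 2552)/472 ≈ 8.5212.
Peach type's separating payoff: 6574 − 316 × w* = 6574 − 316 × (6574 − 2552)/472 = 6574 − 1270952/472 ≈ 3881.305.
Pooling payoff: 0.80 × 6574 + 0.20 × 2552 = 5769.6.
Difference: 3881.305 − 5769.6 = -1888.295, i.e. -1888.3 to one decimal place.
The peach type would prefer the pooling outcome.

-1888.3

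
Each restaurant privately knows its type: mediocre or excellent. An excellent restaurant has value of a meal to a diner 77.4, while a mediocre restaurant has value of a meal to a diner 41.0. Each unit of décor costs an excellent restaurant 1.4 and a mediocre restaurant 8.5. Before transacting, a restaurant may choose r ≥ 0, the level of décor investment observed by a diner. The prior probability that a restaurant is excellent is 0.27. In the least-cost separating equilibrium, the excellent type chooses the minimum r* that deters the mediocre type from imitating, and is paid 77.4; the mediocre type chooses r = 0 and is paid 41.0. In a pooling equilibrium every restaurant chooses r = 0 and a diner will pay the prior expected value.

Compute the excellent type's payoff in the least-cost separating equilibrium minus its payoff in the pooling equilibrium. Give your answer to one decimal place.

Least-cost separating signal: r* solves 41.0 = 77.4 − 8.5·r*, so r* = (77.4 − 41.0)/8.5 ≈ 4.2824.
Excellent type's separating payoff: 77.4 − 1.4 × r* = 77.4 − 1.4 × (77.4 − 41.0)/8.5 = 77.4 − 50.96/8.5 ≈ 71.405.
Pooling payoff: 0.27 × 77.4 + 0.73 × 41.0 = 50.828.
Difference: 71.405 − 50.828 = 20.577, i.e. 20.6 to one decimal place.
The excellent type prefers to separate.

20.6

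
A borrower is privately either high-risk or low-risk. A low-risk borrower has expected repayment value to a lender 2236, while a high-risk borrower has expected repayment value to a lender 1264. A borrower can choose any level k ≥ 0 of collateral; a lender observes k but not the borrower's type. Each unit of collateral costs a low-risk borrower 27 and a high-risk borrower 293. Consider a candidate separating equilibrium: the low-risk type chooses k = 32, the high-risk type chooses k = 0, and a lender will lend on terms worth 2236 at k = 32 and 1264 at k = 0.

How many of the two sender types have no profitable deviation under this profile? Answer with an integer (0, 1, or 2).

2

High-risk type: stay at 0 → 1264; mimic → 2236 − 293 × 32 = -7140. IC holds (1264 ≥ -7140).
Low-risk type: signal → 2236 − 27 × 32 = 1372; deviate to 0 → 1264. IC holds (1372 ≥ 1264).
2 of 2 constraints hold, so this is a separating equilibrium.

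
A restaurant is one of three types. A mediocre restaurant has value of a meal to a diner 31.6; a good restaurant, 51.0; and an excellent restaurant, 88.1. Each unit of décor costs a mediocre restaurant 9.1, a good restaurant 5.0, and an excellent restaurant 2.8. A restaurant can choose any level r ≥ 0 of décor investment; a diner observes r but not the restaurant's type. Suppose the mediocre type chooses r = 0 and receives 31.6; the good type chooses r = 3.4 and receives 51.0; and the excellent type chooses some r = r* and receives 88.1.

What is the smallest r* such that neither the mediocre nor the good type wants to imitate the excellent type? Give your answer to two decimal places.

Good type (on-path payoff 51.0 − 5.0×3.4 = 34) won't mimic when 34 ≥ 88.1 − 5.0·r*, i.e. r* ≥ 10.82.
Mediocre type (on-path payoff 31.6) won't mimic when 31.6 ≥ 88.1 − 9.1·r*, i.e. r* ≥ 6.21.
Both must hold, so r* = max(6.21, 10.82) = 10.82. The good type's constraint binds.

10.82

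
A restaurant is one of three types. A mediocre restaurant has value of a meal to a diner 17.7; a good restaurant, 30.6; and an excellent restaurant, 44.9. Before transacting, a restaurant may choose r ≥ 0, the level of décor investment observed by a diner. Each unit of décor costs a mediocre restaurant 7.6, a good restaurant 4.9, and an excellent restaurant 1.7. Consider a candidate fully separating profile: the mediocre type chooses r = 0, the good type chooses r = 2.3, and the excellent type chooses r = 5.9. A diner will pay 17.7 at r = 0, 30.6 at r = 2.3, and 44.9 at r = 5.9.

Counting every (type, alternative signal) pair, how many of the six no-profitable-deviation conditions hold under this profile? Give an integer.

Good (own payoff 30.6 − 4.9×2.3 = 19.33): to r=0 gives 17.7 → no gain ✓; to r=5.9 gives 44.9 − 4.9×5.9 = 15.99 → no gain ✓.
Mediocre (own payoff 17.7): to r=2.3 gives 30.6 − 7.6×2.3 = 13.12 → no gain ✓; to r=5.9 gives 44.9 − 7.6×5.9 = 0.06 → no gain ✓.
Excellent (own payoff 44.9 − 1.7×5.9 = 34.87): to r=0 gives 17.7 → no gain ✓; to r=2.3 gives 30.6 − 1.7×2.3 = 26.69 → no gain ✓.
6 of the 6 constraints hold; this profile is a separating equilibrium.

6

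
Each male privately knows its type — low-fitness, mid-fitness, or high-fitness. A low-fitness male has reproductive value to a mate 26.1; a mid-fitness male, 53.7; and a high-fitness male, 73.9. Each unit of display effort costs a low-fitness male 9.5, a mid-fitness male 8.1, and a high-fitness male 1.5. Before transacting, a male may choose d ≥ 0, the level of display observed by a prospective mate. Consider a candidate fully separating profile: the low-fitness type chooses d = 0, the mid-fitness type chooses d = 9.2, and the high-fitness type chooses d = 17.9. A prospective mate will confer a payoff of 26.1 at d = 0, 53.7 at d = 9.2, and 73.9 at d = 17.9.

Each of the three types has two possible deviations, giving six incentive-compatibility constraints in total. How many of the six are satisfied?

Mid-fitness (own payoff 53.7 − 8.1×9.2 = -20.82): to d=0 gives 26.1 → profitable ✗; to d=17.9 gives 73.9 − 8.1×17.9 = -71.09 → no gain ✓.
Low-fitness (own payoff 26.1): to d=9.2 gives 53.7 − 9.5×9.2 = -33.7 → no gain ✓; to d=17.9 gives 73.9 − 9.5×17.9 = -96.15 → no gain ✓.
High-fitness (own payoff 73.9 − 1.5×17.9 = 47.05): to d=0 gives 26.1 → no gain ✓; to d=9.2 gives 53.7 − 1.5×9.2 = 39.9 → no gain ✓.
5 of the 6 constraints hold; not an equilibrium.

5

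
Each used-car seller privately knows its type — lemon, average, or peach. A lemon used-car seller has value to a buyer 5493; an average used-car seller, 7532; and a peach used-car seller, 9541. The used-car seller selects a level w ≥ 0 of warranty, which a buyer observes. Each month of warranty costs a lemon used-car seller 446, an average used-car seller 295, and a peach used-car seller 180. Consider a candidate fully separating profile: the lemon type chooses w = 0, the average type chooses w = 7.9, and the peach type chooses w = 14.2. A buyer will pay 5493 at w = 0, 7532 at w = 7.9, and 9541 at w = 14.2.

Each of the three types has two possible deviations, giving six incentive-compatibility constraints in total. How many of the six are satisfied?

Average (own payoff 7532 − 295×7.9 = 5201.5): to w=0 gives 5493 → profitable ✗; to w=14.2 gives 9541 − 295×14.2 = 5352 → profitable ✗.
Lemon (own payoff 5493): to w=7.9 gives 7532 − 446×7.9 = 4008.6 → no gain ✓; to w=14.2 gives 9541 − 446×14.2 = 3207.8 → no gain ✓.
Peach (own payoff 9541 − 180×14.2 = 6985): to w=0 gives 5493 → no gain ✓; to w=7.9 gives 7532 − 180×7.9 = 6110 → no gain ✓.
4 of the 6 constraints hold; not an equilibrium.

4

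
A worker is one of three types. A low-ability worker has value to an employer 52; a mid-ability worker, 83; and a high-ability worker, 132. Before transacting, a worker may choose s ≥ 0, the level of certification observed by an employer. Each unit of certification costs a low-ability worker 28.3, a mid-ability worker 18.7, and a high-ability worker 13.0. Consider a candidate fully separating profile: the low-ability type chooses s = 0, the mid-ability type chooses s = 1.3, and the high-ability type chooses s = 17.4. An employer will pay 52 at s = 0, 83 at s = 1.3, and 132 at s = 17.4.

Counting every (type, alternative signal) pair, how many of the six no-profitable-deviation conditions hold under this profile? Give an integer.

High-ability (own payoff 132 − 13.0×17.4 = -94.2): to s=0 gives 52 → profitable ✗; to s=1.3 gives 83 − 13.0×1.3 = 66.1 → profitable ✗.
Mid-ability (own payoff 83 − 18.7×1.3 = 58.69): to s=0 gives 52 → no gain ✓; to s=17.4 gives 132 − 18.7×17.4 = -193.38 → no gain ✓.
Low-ability (own payoff 52): to s=1.3 gives 83 − 28.3×1.3 = 46.21 → no gain ✓; to s=17.4 gives 132 − 28.3×17.4 = -360.42 → no gain ✓.
4 of the 6 constraints hold; not an equilibrium.

4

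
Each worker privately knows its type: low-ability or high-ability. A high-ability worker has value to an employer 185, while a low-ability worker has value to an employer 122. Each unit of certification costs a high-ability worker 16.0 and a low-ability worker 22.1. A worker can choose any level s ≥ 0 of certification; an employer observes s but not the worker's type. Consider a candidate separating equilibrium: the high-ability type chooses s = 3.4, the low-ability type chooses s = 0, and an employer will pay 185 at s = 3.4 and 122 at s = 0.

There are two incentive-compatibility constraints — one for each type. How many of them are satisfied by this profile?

2

Low-ability type: stay at 0 → 122; mimic → 185 − 22.1 × 3.4 = 109.86. IC holds (122 ≥ 109.86).
High-ability type: signal → 185 − 16.0 × 3.4 = 130.6; deviate to 0 → 122. IC holds (130.6 ≥ 122).
2 of 2 constraints hold, so this is a separating equilibrium.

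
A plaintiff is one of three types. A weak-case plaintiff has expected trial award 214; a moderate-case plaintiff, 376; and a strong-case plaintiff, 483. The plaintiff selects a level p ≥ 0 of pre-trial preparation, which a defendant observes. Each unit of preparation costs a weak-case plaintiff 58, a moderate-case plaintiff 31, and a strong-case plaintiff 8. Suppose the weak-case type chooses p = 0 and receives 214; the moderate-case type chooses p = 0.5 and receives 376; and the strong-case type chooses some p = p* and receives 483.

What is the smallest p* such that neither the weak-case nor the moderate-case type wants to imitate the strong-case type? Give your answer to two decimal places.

4.64

Weak-case type (on-path payoff 214) won't mimic when 214 ≥ 483 − 58·p*, i.e. p* ≥ 4.64.
Moderate-case type (on-path payoff 376 − 31×0.5 = 360.5) won't mimic when 360.5 ≥ 483 − 31·p*, i.e. p* ≥ 3.95.
Both must hold, so p* = max(4.64, 3.95) = 4.64. The weak-case type's constraint binds.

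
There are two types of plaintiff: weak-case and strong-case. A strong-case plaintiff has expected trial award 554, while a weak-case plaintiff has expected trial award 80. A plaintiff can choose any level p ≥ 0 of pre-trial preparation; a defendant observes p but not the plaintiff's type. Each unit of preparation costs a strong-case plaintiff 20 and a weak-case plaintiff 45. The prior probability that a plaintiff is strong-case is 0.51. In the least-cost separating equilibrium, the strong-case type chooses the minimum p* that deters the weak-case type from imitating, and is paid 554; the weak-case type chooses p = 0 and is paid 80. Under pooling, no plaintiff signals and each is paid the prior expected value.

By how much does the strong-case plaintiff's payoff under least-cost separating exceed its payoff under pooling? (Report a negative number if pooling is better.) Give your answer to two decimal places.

Least-cost separating signal: p* solves 80 = 554 − 45·p*, so p* = (554 − 80)/45 ≈ 10.5333.
Strong-case type's separating payoff: 554 − 20 × p* = 554 − 20 × (554 − 80)/45 = 554 − 9480/45 ≈ 343.3333.
Pooling payoff: 0.51 × 554 + 0.49 × 80 = 321.74.
Difference: 343.3333 − 321.74 = 21.5933, i.e. 21.59 to two decimal places.
The strong-case type prefers to separate.

21.59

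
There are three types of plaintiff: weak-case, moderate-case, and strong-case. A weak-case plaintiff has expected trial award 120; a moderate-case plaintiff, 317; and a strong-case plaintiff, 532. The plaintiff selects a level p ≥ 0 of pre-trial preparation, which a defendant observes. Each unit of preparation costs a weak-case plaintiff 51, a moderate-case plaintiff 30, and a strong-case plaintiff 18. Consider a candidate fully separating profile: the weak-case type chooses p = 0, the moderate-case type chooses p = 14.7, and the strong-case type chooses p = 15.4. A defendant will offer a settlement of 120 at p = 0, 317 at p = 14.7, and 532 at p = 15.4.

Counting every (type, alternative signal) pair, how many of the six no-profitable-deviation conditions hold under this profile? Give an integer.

4

Weak-case (own payoff 120): to p=14.7 gives 317 − 51×14.7 = -432.7 → no gain ✓; to p=15.4 gives 532 − 51×15.4 = -253.4 → no gain ✓.
Strong-case (own payoff 532 − 18×15.4 = 254.8): to p=0 gives 120 → no gain ✓; to p=14.7 gives 317 − 18×14.7 = 52.4 → no gain ✓.
Moderate-case (own payoff 317 − 30×14.7 = -124): to p=0 gives 120 → profitable ✗; to p=15.4 gives 532 − 30×15.4 = 70 → profitable ✗.
4 of the 6 constraints hold; not an equilibrium.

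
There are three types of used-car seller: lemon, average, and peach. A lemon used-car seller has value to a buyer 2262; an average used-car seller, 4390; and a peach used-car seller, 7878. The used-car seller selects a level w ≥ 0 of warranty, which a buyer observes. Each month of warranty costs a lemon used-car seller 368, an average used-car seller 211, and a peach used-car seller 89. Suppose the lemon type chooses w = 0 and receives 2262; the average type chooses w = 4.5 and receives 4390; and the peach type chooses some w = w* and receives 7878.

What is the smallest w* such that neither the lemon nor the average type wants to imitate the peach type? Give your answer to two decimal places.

Lemon type (on-path payoff 2262) won't mimic when 2262 ≥ 7878 − 368·w*, i.e. w* ≥ 15.26.
Average type (on-path payoff 4390 − 211×4.5 = 3440.5) won't mimic when 3440.5 ≥ 7878 − 211·w*, i.e. w* ≥ 21.03.
Both must hold, so w* = max(15.26, 21.03) = 21.03. The average type's constraint binds.

21.03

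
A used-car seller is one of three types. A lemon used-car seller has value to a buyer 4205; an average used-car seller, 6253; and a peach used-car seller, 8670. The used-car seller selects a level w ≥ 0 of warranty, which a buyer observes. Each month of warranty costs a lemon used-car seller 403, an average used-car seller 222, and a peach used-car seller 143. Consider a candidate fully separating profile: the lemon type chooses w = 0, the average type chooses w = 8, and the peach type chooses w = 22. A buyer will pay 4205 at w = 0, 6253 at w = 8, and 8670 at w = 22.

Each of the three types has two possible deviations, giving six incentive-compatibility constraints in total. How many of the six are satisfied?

6

Peach (own payoff 8670 − 143×22 = 5524): to w=0 gives 4205 → no gain ✓; to w=8 gives 6253 − 143×8 = 5109 → no gain ✓.
Lemon (own payoff 4205): to w=8 gives 6253 − 403×8 = 3029 → no gain ✓; to w=22 gives 8670 − 403×22 = -196 → no gain ✓.
Average (own payoff 6253 − 222×8 = 4477): to w=0 gives 4205 → no gain ✓; to w=22 gives 8670 − 222×22 = 3786 → no gain ✓.
6 of the 6 constraints hold; this profile is a separating equilibrium.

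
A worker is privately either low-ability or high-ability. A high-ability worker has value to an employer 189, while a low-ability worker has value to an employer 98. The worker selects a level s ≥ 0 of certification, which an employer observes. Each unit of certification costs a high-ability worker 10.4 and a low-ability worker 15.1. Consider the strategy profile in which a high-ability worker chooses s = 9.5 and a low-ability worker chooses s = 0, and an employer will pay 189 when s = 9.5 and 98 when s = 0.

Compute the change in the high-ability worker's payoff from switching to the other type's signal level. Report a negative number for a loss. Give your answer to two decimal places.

7.80

Playing s = 9.5 the high-ability worker receives 189 − 10.4 × 9.5 = 90.2.
Deviating to s = 0 yields 98 instead.
Gain from deviating: 98 − 90.2 = 7.80.
The gain is positive, so the high-ability type's incentive-compatibility constraint is violated — this profile is not a separating equilibrium.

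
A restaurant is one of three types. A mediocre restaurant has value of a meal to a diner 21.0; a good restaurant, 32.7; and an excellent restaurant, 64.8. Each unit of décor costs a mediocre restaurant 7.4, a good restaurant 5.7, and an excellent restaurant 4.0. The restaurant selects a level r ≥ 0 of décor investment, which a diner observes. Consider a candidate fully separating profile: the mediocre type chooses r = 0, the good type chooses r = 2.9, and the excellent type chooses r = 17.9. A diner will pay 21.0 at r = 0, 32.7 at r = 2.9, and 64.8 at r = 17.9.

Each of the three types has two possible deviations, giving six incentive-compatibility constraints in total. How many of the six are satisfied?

Excellent (own payoff 64.8 − 4.0×17.9 = -6.8): to r=0 gives 21.0 → profitable ✗; to r=2.9 gives 32.7 − 4.0×2.9 = 21.1 → profitable ✗.
Mediocre (own payoff 21.0): to r=2.9 gives 32.7 − 7.4×2.9 = 11.24 → no gain ✓; to r=17.9 gives 64.8 − 7.4×17.9 = -67.66 → no gain ✓.
Good (own payoff 32.7 − 5.7×2.9 = 16.17): to r=0 gives 21.0 → profitable ✗; to r=17.9 gives 64.8 − 5.7×17.9 = -37.23 → no gain ✓.
3 of the 6 constraints hold; not an equilibrium.

3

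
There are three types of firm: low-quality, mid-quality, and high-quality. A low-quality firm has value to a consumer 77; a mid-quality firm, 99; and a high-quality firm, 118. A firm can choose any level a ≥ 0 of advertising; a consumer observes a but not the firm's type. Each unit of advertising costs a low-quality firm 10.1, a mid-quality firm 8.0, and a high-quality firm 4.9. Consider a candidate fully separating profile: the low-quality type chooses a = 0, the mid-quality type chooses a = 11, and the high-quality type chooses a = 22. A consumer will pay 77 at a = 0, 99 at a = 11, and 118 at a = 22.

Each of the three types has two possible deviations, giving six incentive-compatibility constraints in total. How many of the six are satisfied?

Low-quality (own payoff 77): to a=11 gives 99 − 10.1×11 = -12.1 → no gain ✓; to a=22 gives 118 − 10.1×22 = -104.2 → no gain ✓.
Mid-quality (own payoff 99 − 8.0×11 = 11): to a=0 gives 77 → profitable ✗; to a=22 gives 118 − 8.0×22 = -58 → no gain ✓.
High-quality (own payoff 118 − 4.9×22 = 10.2): to a=0 gives 77 → profitable ✗; to a=11 gives 99 − 4.9×11 = 45.1 → profitable ✗.
3 of the 6 constraints hold; not an equilibrium.

3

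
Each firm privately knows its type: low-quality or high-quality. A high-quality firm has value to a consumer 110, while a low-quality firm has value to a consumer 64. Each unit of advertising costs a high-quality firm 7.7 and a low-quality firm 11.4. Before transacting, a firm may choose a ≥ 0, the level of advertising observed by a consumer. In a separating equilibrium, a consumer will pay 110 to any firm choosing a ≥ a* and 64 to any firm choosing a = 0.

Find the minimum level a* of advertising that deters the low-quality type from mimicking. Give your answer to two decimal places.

A low-quality firm choosing a = 0 receives 64.
Imitating at a* instead would pay 110 at cost 11.4·a*, netting 110 − 11.4·a*.
Indifference: 64 = 110 − 11.4·a*, so a* = (110 − 64) / 11.4 ≈ 4.04.
At a* the low-quality type's incentive constraint just binds; the high-quality type strictly prefers a* since its per-unit cost is lower.

4.04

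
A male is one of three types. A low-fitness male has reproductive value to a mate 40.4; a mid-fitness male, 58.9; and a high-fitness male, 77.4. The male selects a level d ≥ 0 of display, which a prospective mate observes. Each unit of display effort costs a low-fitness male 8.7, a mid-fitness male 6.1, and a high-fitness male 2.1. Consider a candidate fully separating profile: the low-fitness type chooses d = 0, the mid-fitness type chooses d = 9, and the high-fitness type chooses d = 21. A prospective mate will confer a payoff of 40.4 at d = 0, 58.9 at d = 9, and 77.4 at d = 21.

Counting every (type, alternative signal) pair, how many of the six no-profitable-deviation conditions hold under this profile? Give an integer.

High-fitness (own payoff 77.4 − 2.1×21 = 33.3): to d=0 gives 40.4 → profitable ✗; to d=9 gives 58.9 − 2.1×9 = 40 → profitable ✗.
Low-fitness (own payoff 40.4): to d=9 gives 58.9 − 8.7×9 = -19.4 → no gain ✓; to d=21 gives 77.4 − 8.7×21 = -105.3 → no gain ✓.
Mid-fitness (own payoff 58.9 − 6.1×9 = 4): to d=0 gives 40.4 → profitable ✗; to d=21 gives 77.4 − 6.1×21 = -50.7 → no gain ✓.
3 of the 6 constraints hold; not an equilibrium.

3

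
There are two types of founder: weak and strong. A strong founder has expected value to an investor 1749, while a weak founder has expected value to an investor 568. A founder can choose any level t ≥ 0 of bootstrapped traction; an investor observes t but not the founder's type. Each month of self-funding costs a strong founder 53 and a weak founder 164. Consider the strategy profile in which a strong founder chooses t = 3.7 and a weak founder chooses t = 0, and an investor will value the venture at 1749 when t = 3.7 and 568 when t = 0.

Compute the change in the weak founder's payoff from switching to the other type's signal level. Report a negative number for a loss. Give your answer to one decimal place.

574.2

Playing t = 0 the weak founder receives 568.
Deviating to t = 3.7 brings payment 1749 at cost 164 × 3.7 = 606.8, netting 1142.2.
Gain from deviating: 1142.2 − 568 = 574.2.
The gain is positive, so the weak type's incentive-compatibility constraint is violated — this profile is not a separating equilibrium.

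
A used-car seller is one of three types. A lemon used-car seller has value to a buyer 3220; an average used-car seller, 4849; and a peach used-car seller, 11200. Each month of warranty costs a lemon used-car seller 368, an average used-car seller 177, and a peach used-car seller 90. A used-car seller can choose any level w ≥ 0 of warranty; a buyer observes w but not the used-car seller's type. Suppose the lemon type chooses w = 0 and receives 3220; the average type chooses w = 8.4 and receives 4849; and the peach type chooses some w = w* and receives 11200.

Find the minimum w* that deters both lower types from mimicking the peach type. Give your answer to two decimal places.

Lemon type (on-path payoff 3220) won't mimic when 3220 ≥ 11200 − 368·w*, i.e. w* ≥ 21.68.
Average type (on-path payoff 4849 − 177×8.4 = 3362.2) won't mimic when 3362.2 ≥ 11200 − 177·w*, i.e. w* ≥ 44.28.
Both must hold, so w* = max(21.68, 44.28) = 44.28. The average type's constraint binds.

44.28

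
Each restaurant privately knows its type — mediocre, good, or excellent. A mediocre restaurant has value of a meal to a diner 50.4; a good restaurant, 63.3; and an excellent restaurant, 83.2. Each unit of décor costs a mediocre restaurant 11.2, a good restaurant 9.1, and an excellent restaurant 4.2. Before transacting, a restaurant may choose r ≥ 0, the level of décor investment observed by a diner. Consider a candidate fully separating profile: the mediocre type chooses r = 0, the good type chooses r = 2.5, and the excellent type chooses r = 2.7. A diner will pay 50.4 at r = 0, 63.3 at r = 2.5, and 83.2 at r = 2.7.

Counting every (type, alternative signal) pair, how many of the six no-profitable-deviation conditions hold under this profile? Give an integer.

3

Good (own payoff 63.3 − 9.1×2.5 = 40.55): to r=0 gives 50.4 → profitable ✗; to r=2.7 gives 83.2 − 9.1×2.7 = 58.63 → profitable ✗.
Mediocre (own payoff 50.4): to r=2.5 gives 63.3 − 11.2×2.5 = 35.3 → no gain ✓; to r=2.7 gives 83.2 − 11.2×2.7 = 52.96 → profitable ✗.
Excellent (own payoff 83.2 − 4.2×2.7 = 71.86): to r=0 gives 50.4 → no gain ✓; to r=2.5 gives 63.3 − 4.2×2.5 = 52.8 → no gain ✓.
3 of the 6 constraints hold; not an equilibrium.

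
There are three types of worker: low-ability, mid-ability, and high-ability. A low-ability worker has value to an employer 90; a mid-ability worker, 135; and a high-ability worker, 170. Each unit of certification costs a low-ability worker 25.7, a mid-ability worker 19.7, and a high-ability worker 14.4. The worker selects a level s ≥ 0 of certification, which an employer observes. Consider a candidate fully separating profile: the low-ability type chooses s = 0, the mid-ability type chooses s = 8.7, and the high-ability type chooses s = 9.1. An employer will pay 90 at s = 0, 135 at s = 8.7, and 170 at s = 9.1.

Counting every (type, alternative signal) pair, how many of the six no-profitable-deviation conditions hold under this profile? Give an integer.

3

Low-ability (own payoff 90): to s=8.7 gives 135 − 25.7×8.7 = -88.59 → no gain ✓; to s=9.1 gives 170 − 25.7×9.1 = -63.87 → no gain ✓.
High-ability (own payoff 170 − 14.4×9.1 = 38.96): to s=0 gives 90 → profitable ✗; to s=8.7 gives 135 − 14.4×8.7 = 9.72 → no gain ✓.
Mid-ability (own payoff 135 − 19.7×8.7 = -36.39): to s=0 gives 90 → profitable ✗; to s=9.1 gives 170 − 19.7×9.1 = -9.27 → profitable ✗.
3 of the 6 constraints hold; not an equilibrium.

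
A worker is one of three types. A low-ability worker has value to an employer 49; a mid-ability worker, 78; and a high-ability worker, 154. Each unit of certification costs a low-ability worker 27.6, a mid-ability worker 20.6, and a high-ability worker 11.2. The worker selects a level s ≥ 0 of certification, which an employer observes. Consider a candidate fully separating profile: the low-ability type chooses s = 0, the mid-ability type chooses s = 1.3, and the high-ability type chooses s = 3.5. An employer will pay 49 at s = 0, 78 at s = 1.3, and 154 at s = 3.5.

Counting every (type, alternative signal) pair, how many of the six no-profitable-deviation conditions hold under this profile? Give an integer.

4

High-ability (own payoff 154 − 11.2×3.5 = 114.8): to s=0 gives 49 → no gain ✓; to s=1.3 gives 78 − 11.2×1.3 = 63.44 → no gain ✓.
Low-ability (own payoff 49): to s=1.3 gives 78 − 27.6×1.3 = 42.12 → no gain ✓; to s=3.5 gives 154 − 27.6×3.5 = 57.4 → profitable ✗.
Mid-ability (own payoff 78 − 20.6×1.3 = 51.22): to s=0 gives 49 → no gain ✓; to s=3.5 gives 154 − 20.6×3.5 = 81.9 → profitable ✗.
4 of the 6 constraints hold; not an equilibrium.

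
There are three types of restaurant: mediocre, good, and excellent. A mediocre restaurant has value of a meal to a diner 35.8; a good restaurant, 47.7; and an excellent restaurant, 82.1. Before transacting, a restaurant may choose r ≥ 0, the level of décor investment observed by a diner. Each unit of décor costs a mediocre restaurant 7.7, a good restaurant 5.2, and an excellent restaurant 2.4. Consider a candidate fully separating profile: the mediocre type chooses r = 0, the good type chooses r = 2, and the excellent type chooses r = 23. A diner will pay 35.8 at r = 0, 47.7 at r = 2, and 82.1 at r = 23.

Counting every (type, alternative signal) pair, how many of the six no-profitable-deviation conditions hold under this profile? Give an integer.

Excellent (own payoff 82.1 − 2.4×23 = 26.9): to r=0 gives 35.8 → profitable ✗; to r=2 gives 47.7 − 2.4×2 = 42.9 → profitable ✗.
Good (own payoff 47.7 − 5.2×2 = 37.3): to r=0 gives 35.8 → no gain ✓; to r=23 gives 82.1 − 5.2×23 = -37.5 → no gain ✓.
Mediocre (own payoff 35.8): to r=2 gives 47.7 − 7.7×2 = 32.3 → no gain ✓; to r=23 gives 82.1 − 7.7×23 = -95 → no gain ✓.
4 of the 6 constraints hold; not an equilibrium.

4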